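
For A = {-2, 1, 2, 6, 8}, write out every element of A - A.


A - A = {a - a' : a, a' ∈ A}.
Compute a - a' for each ordered pair (a, a'):
a = -2: -2--2=0, -2-1=-3, -2-2=-4, -2-6=-8, -2-8=-10
a = 1: 1--2=3, 1-1=0, 1-2=-1, 1-6=-5, 1-8=-7
a = 2: 2--2=4, 2-1=1, 2-2=0, 2-6=-4, 2-8=-6
a = 6: 6--2=8, 6-1=5, 6-2=4, 6-6=0, 6-8=-2
a = 8: 8--2=10, 8-1=7, 8-2=6, 8-6=2, 8-8=0
Collecting distinct values (and noting 0 appears from a-a):
A - A = {-10, -8, -7, -6, -5, -4, -3, -2, -1, 0, 1, 2, 3, 4, 5, 6, 7, 8, 10}
|A - A| = 19

A - A = {-10, -8, -7, -6, -5, -4, -3, -2, -1, 0, 1, 2, 3, 4, 5, 6, 7, 8, 10}


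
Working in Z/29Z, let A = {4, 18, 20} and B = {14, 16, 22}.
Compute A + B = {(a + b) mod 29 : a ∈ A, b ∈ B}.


Work in Z/29Z: reduce every sum a + b modulo 29.
Enumerate all 9 pairs:
a = 4: 4+14=18, 4+16=20, 4+22=26
a = 18: 18+14=3, 18+16=5, 18+22=11
a = 20: 20+14=5, 20+16=7, 20+22=13
Distinct residues collected: {3, 5, 7, 11, 13, 18, 20, 26}
|A + B| = 8 (out of 29 total residues).

A + B = {3, 5, 7, 11, 13, 18, 20, 26}


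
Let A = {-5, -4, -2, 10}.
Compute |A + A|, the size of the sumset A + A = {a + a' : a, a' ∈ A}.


A + A = {a + a' : a, a' ∈ A}; |A| = 4.
General bounds: 2|A| - 1 ≤ |A + A| ≤ |A|(|A|+1)/2, i.e. 7 ≤ |A + A| ≤ 10.
Lower bound 2|A|-1 is attained iff A is an arithmetic progression.
Enumerate sums a + a' for a ≤ a' (symmetric, so this suffices):
a = -5: -5+-5=-10, -5+-4=-9, -5+-2=-7, -5+10=5
a = -4: -4+-4=-8, -4+-2=-6, -4+10=6
a = -2: -2+-2=-4, -2+10=8
a = 10: 10+10=20
Distinct sums: {-10, -9, -8, -7, -6, -4, 5, 6, 8, 20}
|A + A| = 10

|A + A| = 10


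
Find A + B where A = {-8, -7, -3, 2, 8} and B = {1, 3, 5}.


A + B = {a + b : a ∈ A, b ∈ B}.
Enumerate all |A|·|B| = 5·3 = 15 pairs (a, b) and collect distinct sums.
a = -8: -8+1=-7, -8+3=-5, -8+5=-3
a = -7: -7+1=-6, -7+3=-4, -7+5=-2
a = -3: -3+1=-2, -3+3=0, -3+5=2
a = 2: 2+1=3, 2+3=5, 2+5=7
a = 8: 8+1=9, 8+3=11, 8+5=13
Collecting distinct sums: A + B = {-7, -6, -5, -4, -3, -2, 0, 2, 3, 5, 7, 9, 11, 13}
|A + B| = 14

A + B = {-7, -6, -5, -4, -3, -2, 0, 2, 3, 5, 7, 9, 11, 13}


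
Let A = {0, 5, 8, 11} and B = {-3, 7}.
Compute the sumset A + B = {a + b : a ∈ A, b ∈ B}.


A + B = {a + b : a ∈ A, b ∈ B}.
Enumerate all |A|·|B| = 4·2 = 8 pairs (a, b) and collect distinct sums.
a = 0: 0+-3=-3, 0+7=7
a = 5: 5+-3=2, 5+7=12
a = 8: 8+-3=5, 8+7=15
a = 11: 11+-3=8, 11+7=18
Collecting distinct sums: A + B = {-3, 2, 5, 7, 8, 12, 15, 18}
|A + B| = 8

A + B = {-3, 2, 5, 7, 8, 12, 15, 18}


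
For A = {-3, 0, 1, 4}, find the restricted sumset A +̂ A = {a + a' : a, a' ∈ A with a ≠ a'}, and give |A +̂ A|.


Restricted sumset: A +̂ A = {a + a' : a ∈ A, a' ∈ A, a ≠ a'}.
Equivalently, take A + A and drop any sum 2a that is achievable ONLY as a + a for a ∈ A (i.e. sums representable only with equal summands).
Enumerate pairs (a, a') with a < a' (symmetric, so each unordered pair gives one sum; this covers all a ≠ a'):
  -3 + 0 = -3
  -3 + 1 = -2
  -3 + 4 = 1
  0 + 1 = 1
  0 + 4 = 4
  1 + 4 = 5
Collected distinct sums: {-3, -2, 1, 4, 5}
|A +̂ A| = 5
(Reference bound: |A +̂ A| ≥ 2|A| - 3 for |A| ≥ 2, with |A| = 4 giving ≥ 5.)

|A +̂ A| = 5


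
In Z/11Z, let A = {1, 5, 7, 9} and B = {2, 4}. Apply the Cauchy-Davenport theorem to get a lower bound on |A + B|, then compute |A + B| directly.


Cauchy-Davenport: |A + B| ≥ min(p, |A| + |B| - 1) for A, B nonempty in Z/pZ.
|A| = 4, |B| = 2, p = 11.
CD lower bound = min(11, 4 + 2 - 1) = min(11, 5) = 5.
Compute A + B mod 11 directly:
a = 1: 1+2=3, 1+4=5
a = 5: 5+2=7, 5+4=9
a = 7: 7+2=9, 7+4=0
a = 9: 9+2=0, 9+4=2
A + B = {0, 2, 3, 5, 7, 9}, so |A + B| = 6.
Verify: 6 ≥ 5? Yes ✓.

CD lower bound = 5, actual |A + B| = 6.


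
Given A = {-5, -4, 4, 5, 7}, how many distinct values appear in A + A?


A + A = {a + a' : a, a' ∈ A}; |A| = 5.
General bounds: 2|A| - 1 ≤ |A + A| ≤ |A|(|A|+1)/2, i.e. 9 ≤ |A + A| ≤ 15.
Lower bound 2|A|-1 is attained iff A is an arithmetic progression.
Enumerate sums a + a' for a ≤ a' (symmetric, so this suffices):
a = -5: -5+-5=-10, -5+-4=-9, -5+4=-1, -5+5=0, -5+7=2
a = -4: -4+-4=-8, -4+4=0, -4+5=1, -4+7=3
a = 4: 4+4=8, 4+5=9, 4+7=11
a = 5: 5+5=10, 5+7=12
a = 7: 7+7=14
Distinct sums: {-10, -9, -8, -1, 0, 1, 2, 3, 8, 9, 10, 11, 12, 14}
|A + A| = 14

|A + A| = 14


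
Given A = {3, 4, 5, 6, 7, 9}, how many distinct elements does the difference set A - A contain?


A - A = {a - a' : a, a' ∈ A}; |A| = 6.
Bounds: 2|A|-1 ≤ |A - A| ≤ |A|² - |A| + 1, i.e. 11 ≤ |A - A| ≤ 31.
Note: 0 ∈ A - A always (from a - a). The set is symmetric: if d ∈ A - A then -d ∈ A - A.
Enumerate nonzero differences d = a - a' with a > a' (then include -d):
Positive differences: {1, 2, 3, 4, 5, 6}
Full difference set: {0} ∪ (positive diffs) ∪ (negative diffs).
|A - A| = 1 + 2·6 = 13 (matches direct enumeration: 13).

|A - A| = 13


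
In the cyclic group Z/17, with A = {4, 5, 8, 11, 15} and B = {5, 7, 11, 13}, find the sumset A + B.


Work in Z/17Z: reduce every sum a + b modulo 17.
Enumerate all 20 pairs:
a = 4: 4+5=9, 4+7=11, 4+11=15, 4+13=0
a = 5: 5+5=10, 5+7=12, 5+11=16, 5+13=1
a = 8: 8+5=13, 8+7=15, 8+11=2, 8+13=4
a = 11: 11+5=16, 11+7=1, 11+11=5, 11+13=7
a = 15: 15+5=3, 15+7=5, 15+11=9, 15+13=11
Distinct residues collected: {0, 1, 2, 3, 4, 5, 7, 9, 10, 11, 12, 13, 15, 16}
|A + B| = 14 (out of 17 total residues).

A + B = {0, 1, 2, 3, 4, 5, 7, 9, 10, 11, 12, 13, 15, 16}


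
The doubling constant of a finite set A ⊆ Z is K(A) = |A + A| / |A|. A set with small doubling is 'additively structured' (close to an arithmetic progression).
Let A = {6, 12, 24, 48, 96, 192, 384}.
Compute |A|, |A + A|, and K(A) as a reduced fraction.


|A| = 7.
Compute A + A by enumerating all 49 pairs.
A + A = {12, 18, 24, 30, 36, 48, 54, 60, 72, 96, 102, 108, 120, 144, 192, 198, 204, 216, 240, 288, 384, 390, 396, 408, 432, 480, 576, 768}, so |A + A| = 28.
K = |A + A| / |A| = 28/7 = 4/1 ≈ 4.0000.
Reference: AP of size 7 gives K = 13/7 ≈ 1.8571; a fully generic set of size 7 gives K ≈ 4.0000.

|A| = 7, |A + A| = 28, K = 28/7 = 4/1.


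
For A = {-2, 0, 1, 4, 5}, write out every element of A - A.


A - A = {a - a' : a, a' ∈ A}.
Compute a - a' for each ordered pair (a, a'):
a = -2: -2--2=0, -2-0=-2, -2-1=-3, -2-4=-6, -2-5=-7
a = 0: 0--2=2, 0-0=0, 0-1=-1, 0-4=-4, 0-5=-5
a = 1: 1--2=3, 1-0=1, 1-1=0, 1-4=-3, 1-5=-4
a = 4: 4--2=6, 4-0=4, 4-1=3, 4-4=0, 4-5=-1
a = 5: 5--2=7, 5-0=5, 5-1=4, 5-4=1, 5-5=0
Collecting distinct values (and noting 0 appears from a-a):
A - A = {-7, -6, -5, -4, -3, -2, -1, 0, 1, 2, 3, 4, 5, 6, 7}
|A - A| = 15

A - A = {-7, -6, -5, -4, -3, -2, -1, 0, 1, 2, 3, 4, 5, 6, 7}


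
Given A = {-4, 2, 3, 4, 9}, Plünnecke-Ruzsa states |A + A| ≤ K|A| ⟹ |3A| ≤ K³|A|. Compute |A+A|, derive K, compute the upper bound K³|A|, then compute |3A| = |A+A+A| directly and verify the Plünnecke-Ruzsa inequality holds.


|A| = 5.
Step 1: Compute A + A by enumerating all 25 pairs.
A + A = {-8, -2, -1, 0, 4, 5, 6, 7, 8, 11, 12, 13, 18}, so |A + A| = 13.
Step 2: Doubling constant K = |A + A|/|A| = 13/5 = 13/5 ≈ 2.6000.
Step 3: Plünnecke-Ruzsa gives |3A| ≤ K³·|A| = (2.6000)³ · 5 ≈ 87.8800.
Step 4: Compute 3A = A + A + A directly by enumerating all triples (a,b,c) ∈ A³; |3A| = 25.
Step 5: Check 25 ≤ 87.8800? Yes ✓.

K = 13/5, Plünnecke-Ruzsa bound K³|A| ≈ 87.8800, |3A| = 25, inequality holds.


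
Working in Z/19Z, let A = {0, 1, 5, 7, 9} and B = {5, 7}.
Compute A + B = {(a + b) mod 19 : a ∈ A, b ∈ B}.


Work in Z/19Z: reduce every sum a + b modulo 19.
Enumerate all 10 pairs:
a = 0: 0+5=5, 0+7=7
a = 1: 1+5=6, 1+7=8
a = 5: 5+5=10, 5+7=12
a = 7: 7+5=12, 7+7=14
a = 9: 9+5=14, 9+7=16
Distinct residues collected: {5, 6, 7, 8, 10, 12, 14, 16}
|A + B| = 8 (out of 19 total residues).

A + B = {5, 6, 7, 8, 10, 12, 14, 16}


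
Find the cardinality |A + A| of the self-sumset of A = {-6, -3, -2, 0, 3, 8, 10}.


A + A = {a + a' : a, a' ∈ A}; |A| = 7.
General bounds: 2|A| - 1 ≤ |A + A| ≤ |A|(|A|+1)/2, i.e. 13 ≤ |A + A| ≤ 28.
Lower bound 2|A|-1 is attained iff A is an arithmetic progression.
Enumerate sums a + a' for a ≤ a' (symmetric, so this suffices):
a = -6: -6+-6=-12, -6+-3=-9, -6+-2=-8, -6+0=-6, -6+3=-3, -6+8=2, -6+10=4
a = -3: -3+-3=-6, -3+-2=-5, -3+0=-3, -3+3=0, -3+8=5, -3+10=7
a = -2: -2+-2=-4, -2+0=-2, -2+3=1, -2+8=6, -2+10=8
a = 0: 0+0=0, 0+3=3, 0+8=8, 0+10=10
a = 3: 3+3=6, 3+8=11, 3+10=13
a = 8: 8+8=16, 8+10=18
a = 10: 10+10=20
Distinct sums: {-12, -9, -8, -6, -5, -4, -3, -2, 0, 1, 2, 3, 4, 5, 6, 7, 8, 10, 11, 13, 16, 18, 20}
|A + A| = 23

|A + A| = 23


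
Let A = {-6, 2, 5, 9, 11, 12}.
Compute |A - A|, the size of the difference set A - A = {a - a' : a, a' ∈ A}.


A - A = {a - a' : a, a' ∈ A}; |A| = 6.
Bounds: 2|A|-1 ≤ |A - A| ≤ |A|² - |A| + 1, i.e. 11 ≤ |A - A| ≤ 31.
Note: 0 ∈ A - A always (from a - a). The set is symmetric: if d ∈ A - A then -d ∈ A - A.
Enumerate nonzero differences d = a - a' with a > a' (then include -d):
Positive differences: {1, 2, 3, 4, 6, 7, 8, 9, 10, 11, 15, 17, 18}
Full difference set: {0} ∪ (positive diffs) ∪ (negative diffs).
|A - A| = 1 + 2·13 = 27 (matches direct enumeration: 27).

|A - A| = 27


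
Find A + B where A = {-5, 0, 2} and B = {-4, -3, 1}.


A + B = {a + b : a ∈ A, b ∈ B}.
Enumerate all |A|·|B| = 3·3 = 9 pairs (a, b) and collect distinct sums.
a = -5: -5+-4=-9, -5+-3=-8, -5+1=-4
a = 0: 0+-4=-4, 0+-3=-3, 0+1=1
a = 2: 2+-4=-2, 2+-3=-1, 2+1=3
Collecting distinct sums: A + B = {-9, -8, -4, -3, -2, -1, 1, 3}
|A + B| = 8

A + B = {-9, -8, -4, -3, -2, -1, 1, 3}


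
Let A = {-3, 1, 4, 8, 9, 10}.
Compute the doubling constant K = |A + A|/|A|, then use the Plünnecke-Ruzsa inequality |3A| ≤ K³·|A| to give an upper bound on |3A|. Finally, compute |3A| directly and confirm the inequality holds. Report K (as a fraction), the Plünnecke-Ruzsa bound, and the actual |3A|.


|A| = 6.
Step 1: Compute A + A by enumerating all 36 pairs.
A + A = {-6, -2, 1, 2, 5, 6, 7, 8, 9, 10, 11, 12, 13, 14, 16, 17, 18, 19, 20}, so |A + A| = 19.
Step 2: Doubling constant K = |A + A|/|A| = 19/6 = 19/6 ≈ 3.1667.
Step 3: Plünnecke-Ruzsa gives |3A| ≤ K³·|A| = (3.1667)³ · 6 ≈ 190.5278.
Step 4: Compute 3A = A + A + A directly by enumerating all triples (a,b,c) ∈ A³; |3A| = 33.
Step 5: Check 33 ≤ 190.5278? Yes ✓.

K = 19/6, Plünnecke-Ruzsa bound K³|A| ≈ 190.5278, |3A| = 33, inequality holds.


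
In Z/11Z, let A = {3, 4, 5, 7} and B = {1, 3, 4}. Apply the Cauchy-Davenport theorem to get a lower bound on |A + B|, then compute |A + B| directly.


Cauchy-Davenport: |A + B| ≥ min(p, |A| + |B| - 1) for A, B nonempty in Z/pZ.
|A| = 4, |B| = 3, p = 11.
CD lower bound = min(11, 4 + 3 - 1) = min(11, 6) = 6.
Compute A + B mod 11 directly:
a = 3: 3+1=4, 3+3=6, 3+4=7
a = 4: 4+1=5, 4+3=7, 4+4=8
a = 5: 5+1=6, 5+3=8, 5+4=9
a = 7: 7+1=8, 7+3=10, 7+4=0
A + B = {0, 4, 5, 6, 7, 8, 9, 10}, so |A + B| = 8.
Verify: 8 ≥ 6? Yes ✓.

CD lower bound = 6, actual |A + B| = 8.


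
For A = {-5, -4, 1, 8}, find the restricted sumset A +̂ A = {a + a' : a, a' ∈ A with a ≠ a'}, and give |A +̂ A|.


Restricted sumset: A +̂ A = {a + a' : a ∈ A, a' ∈ A, a ≠ a'}.
Equivalently, take A + A and drop any sum 2a that is achievable ONLY as a + a for a ∈ A (i.e. sums representable only with equal summands).
Enumerate pairs (a, a') with a < a' (symmetric, so each unordered pair gives one sum; this covers all a ≠ a'):
  -5 + -4 = -9
  -5 + 1 = -4
  -5 + 8 = 3
  -4 + 1 = -3
  -4 + 8 = 4
  1 + 8 = 9
Collected distinct sums: {-9, -4, -3, 3, 4, 9}
|A +̂ A| = 6
(Reference bound: |A +̂ A| ≥ 2|A| - 3 for |A| ≥ 2, with |A| = 4 giving ≥ 5.)

|A +̂ A| = 6


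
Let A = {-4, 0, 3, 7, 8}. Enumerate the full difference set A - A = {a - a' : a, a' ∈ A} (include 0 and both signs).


A - A = {a - a' : a, a' ∈ A}.
Compute a - a' for each ordered pair (a, a'):
a = -4: -4--4=0, -4-0=-4, -4-3=-7, -4-7=-11, -4-8=-12
a = 0: 0--4=4, 0-0=0, 0-3=-3, 0-7=-7, 0-8=-8
a = 3: 3--4=7, 3-0=3, 3-3=0, 3-7=-4, 3-8=-5
a = 7: 7--4=11, 7-0=7, 7-3=4, 7-7=0, 7-8=-1
a = 8: 8--4=12, 8-0=8, 8-3=5, 8-7=1, 8-8=0
Collecting distinct values (and noting 0 appears from a-a):
A - A = {-12, -11, -8, -7, -5, -4, -3, -1, 0, 1, 3, 4, 5, 7, 8, 11, 12}
|A - A| = 17

A - A = {-12, -11, -8, -7, -5, -4, -3, -1, 0, 1, 3, 4, 5, 7, 8, 11, 12}


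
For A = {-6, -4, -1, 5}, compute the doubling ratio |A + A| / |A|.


|A| = 4.
Compute A + A by enumerating all 16 pairs.
A + A = {-12, -10, -8, -7, -5, -2, -1, 1, 4, 10}, so |A + A| = 10.
K = |A + A| / |A| = 10/4 = 5/2 ≈ 2.5000.
Reference: AP of size 4 gives K = 7/4 ≈ 1.7500; a fully generic set of size 4 gives K ≈ 2.5000.

|A| = 4, |A + A| = 10, K = 10/4 = 5/2.


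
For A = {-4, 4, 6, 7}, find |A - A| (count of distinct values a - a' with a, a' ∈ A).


A - A = {a - a' : a, a' ∈ A}; |A| = 4.
Bounds: 2|A|-1 ≤ |A - A| ≤ |A|² - |A| + 1, i.e. 7 ≤ |A - A| ≤ 13.
Note: 0 ∈ A - A always (from a - a). The set is symmetric: if d ∈ A - A then -d ∈ A - A.
Enumerate nonzero differences d = a - a' with a > a' (then include -d):
Positive differences: {1, 2, 3, 8, 10, 11}
Full difference set: {0} ∪ (positive diffs) ∪ (negative diffs).
|A - A| = 1 + 2·6 = 13 (matches direct enumeration: 13).

|A - A| = 13


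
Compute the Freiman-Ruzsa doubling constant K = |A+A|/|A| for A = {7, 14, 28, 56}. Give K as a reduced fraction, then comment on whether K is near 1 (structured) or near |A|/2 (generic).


|A| = 4.
Compute A + A by enumerating all 16 pairs.
A + A = {14, 21, 28, 35, 42, 56, 63, 70, 84, 112}, so |A + A| = 10.
K = |A + A| / |A| = 10/4 = 5/2 ≈ 2.5000.
Reference: AP of size 4 gives K = 7/4 ≈ 1.7500; a fully generic set of size 4 gives K ≈ 2.5000.

|A| = 4, |A + A| = 10, K = 10/4 = 5/2.


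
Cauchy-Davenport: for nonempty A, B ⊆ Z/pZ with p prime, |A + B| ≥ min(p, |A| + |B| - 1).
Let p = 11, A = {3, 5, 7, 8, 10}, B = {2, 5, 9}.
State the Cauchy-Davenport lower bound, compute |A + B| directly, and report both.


Cauchy-Davenport: |A + B| ≥ min(p, |A| + |B| - 1) for A, B nonempty in Z/pZ.
|A| = 5, |B| = 3, p = 11.
CD lower bound = min(11, 5 + 3 - 1) = min(11, 7) = 7.
Compute A + B mod 11 directly:
a = 3: 3+2=5, 3+5=8, 3+9=1
a = 5: 5+2=7, 5+5=10, 5+9=3
a = 7: 7+2=9, 7+5=1, 7+9=5
a = 8: 8+2=10, 8+5=2, 8+9=6
a = 10: 10+2=1, 10+5=4, 10+9=8
A + B = {1, 2, 3, 4, 5, 6, 7, 8, 9, 10}, so |A + B| = 10.
Verify: 10 ≥ 7? Yes ✓.

CD lower bound = 7, actual |A + B| = 10.


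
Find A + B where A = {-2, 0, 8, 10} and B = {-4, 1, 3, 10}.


A + B = {a + b : a ∈ A, b ∈ B}.
Enumerate all |A|·|B| = 4·4 = 16 pairs (a, b) and collect distinct sums.
a = -2: -2+-4=-6, -2+1=-1, -2+3=1, -2+10=8
a = 0: 0+-4=-4, 0+1=1, 0+3=3, 0+10=10
a = 8: 8+-4=4, 8+1=9, 8+3=11, 8+10=18
a = 10: 10+-4=6, 10+1=11, 10+3=13, 10+10=20
Collecting distinct sums: A + B = {-6, -4, -1, 1, 3, 4, 6, 8, 9, 10, 11, 13, 18, 20}
|A + B| = 14

A + B = {-6, -4, -1, 1, 3, 4, 6, 8, 9, 10, 11, 13, 18, 20}


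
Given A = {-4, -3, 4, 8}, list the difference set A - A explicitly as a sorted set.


A - A = {a - a' : a, a' ∈ A}.
Compute a - a' for each ordered pair (a, a'):
a = -4: -4--4=0, -4--3=-1, -4-4=-8, -4-8=-12
a = -3: -3--4=1, -3--3=0, -3-4=-7, -3-8=-11
a = 4: 4--4=8, 4--3=7, 4-4=0, 4-8=-4
a = 8: 8--4=12, 8--3=11, 8-4=4, 8-8=0
Collecting distinct values (and noting 0 appears from a-a):
A - A = {-12, -11, -8, -7, -4, -1, 0, 1, 4, 7, 8, 11, 12}
|A - A| = 13

A - A = {-12, -11, -8, -7, -4, -1, 0, 1, 4, 7, 8, 11, 12}


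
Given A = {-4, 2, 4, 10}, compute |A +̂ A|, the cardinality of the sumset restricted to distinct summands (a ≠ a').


Restricted sumset: A +̂ A = {a + a' : a ∈ A, a' ∈ A, a ≠ a'}.
Equivalently, take A + A and drop any sum 2a that is achievable ONLY as a + a for a ∈ A (i.e. sums representable only with equal summands).
Enumerate pairs (a, a') with a < a' (symmetric, so each unordered pair gives one sum; this covers all a ≠ a'):
  -4 + 2 = -2
  -4 + 4 = 0
  -4 + 10 = 6
  2 + 4 = 6
  2 + 10 = 12
  4 + 10 = 14
Collected distinct sums: {-2, 0, 6, 12, 14}
|A +̂ A| = 5
(Reference bound: |A +̂ A| ≥ 2|A| - 3 for |A| ≥ 2, with |A| = 4 giving ≥ 5.)

|A +̂ A| = 5


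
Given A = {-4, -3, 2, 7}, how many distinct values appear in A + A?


A + A = {a + a' : a, a' ∈ A}; |A| = 4.
General bounds: 2|A| - 1 ≤ |A + A| ≤ |A|(|A|+1)/2, i.e. 7 ≤ |A + A| ≤ 10.
Lower bound 2|A|-1 is attained iff A is an arithmetic progression.
Enumerate sums a + a' for a ≤ a' (symmetric, so this suffices):
a = -4: -4+-4=-8, -4+-3=-7, -4+2=-2, -4+7=3
a = -3: -3+-3=-6, -3+2=-1, -3+7=4
a = 2: 2+2=4, 2+7=9
a = 7: 7+7=14
Distinct sums: {-8, -7, -6, -2, -1, 3, 4, 9, 14}
|A + A| = 9

|A + A| = 9


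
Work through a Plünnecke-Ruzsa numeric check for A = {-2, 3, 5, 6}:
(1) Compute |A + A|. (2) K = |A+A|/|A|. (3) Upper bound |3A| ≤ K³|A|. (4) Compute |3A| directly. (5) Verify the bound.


|A| = 4.
Step 1: Compute A + A by enumerating all 16 pairs.
A + A = {-4, 1, 3, 4, 6, 8, 9, 10, 11, 12}, so |A + A| = 10.
Step 2: Doubling constant K = |A + A|/|A| = 10/4 = 10/4 ≈ 2.5000.
Step 3: Plünnecke-Ruzsa gives |3A| ≤ K³·|A| = (2.5000)³ · 4 ≈ 62.5000.
Step 4: Compute 3A = A + A + A directly by enumerating all triples (a,b,c) ∈ A³; |3A| = 18.
Step 5: Check 18 ≤ 62.5000? Yes ✓.

K = 10/4, Plünnecke-Ruzsa bound K³|A| ≈ 62.5000, |3A| = 18, inequality holds.


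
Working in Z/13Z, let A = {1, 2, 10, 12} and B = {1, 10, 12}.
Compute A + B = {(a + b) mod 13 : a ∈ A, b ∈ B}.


Work in Z/13Z: reduce every sum a + b modulo 13.
Enumerate all 12 pairs:
a = 1: 1+1=2, 1+10=11, 1+12=0
a = 2: 2+1=3, 2+10=12, 2+12=1
a = 10: 10+1=11, 10+10=7, 10+12=9
a = 12: 12+1=0, 12+10=9, 12+12=11
Distinct residues collected: {0, 1, 2, 3, 7, 9, 11, 12}
|A + B| = 8 (out of 13 total residues).

A + B = {0, 1, 2, 3, 7, 9, 11, 12}


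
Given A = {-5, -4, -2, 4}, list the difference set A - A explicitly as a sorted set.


A - A = {a - a' : a, a' ∈ A}.
Compute a - a' for each ordered pair (a, a'):
a = -5: -5--5=0, -5--4=-1, -5--2=-3, -5-4=-9
a = -4: -4--5=1, -4--4=0, -4--2=-2, -4-4=-8
a = -2: -2--5=3, -2--4=2, -2--2=0, -2-4=-6
a = 4: 4--5=9, 4--4=8, 4--2=6, 4-4=0
Collecting distinct values (and noting 0 appears from a-a):
A - A = {-9, -8, -6, -3, -2, -1, 0, 1, 2, 3, 6, 8, 9}
|A - A| = 13

A - A = {-9, -8, -6, -3, -2, -1, 0, 1, 2, 3, 6, 8, 9}


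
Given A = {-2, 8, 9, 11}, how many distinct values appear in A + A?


A + A = {a + a' : a, a' ∈ A}; |A| = 4.
General bounds: 2|A| - 1 ≤ |A + A| ≤ |A|(|A|+1)/2, i.e. 7 ≤ |A + A| ≤ 10.
Lower bound 2|A|-1 is attained iff A is an arithmetic progression.
Enumerate sums a + a' for a ≤ a' (symmetric, so this suffices):
a = -2: -2+-2=-4, -2+8=6, -2+9=7, -2+11=9
a = 8: 8+8=16, 8+9=17, 8+11=19
a = 9: 9+9=18, 9+11=20
a = 11: 11+11=22
Distinct sums: {-4, 6, 7, 9, 16, 17, 18, 19, 20, 22}
|A + A| = 10

|A + A| = 10


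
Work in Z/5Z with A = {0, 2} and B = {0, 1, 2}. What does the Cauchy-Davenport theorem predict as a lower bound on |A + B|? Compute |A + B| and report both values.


Cauchy-Davenport: |A + B| ≥ min(p, |A| + |B| - 1) for A, B nonempty in Z/pZ.
|A| = 2, |B| = 3, p = 5.
CD lower bound = min(5, 2 + 3 - 1) = min(5, 4) = 4.
Compute A + B mod 5 directly:
a = 0: 0+0=0, 0+1=1, 0+2=2
a = 2: 2+0=2, 2+1=3, 2+2=4
A + B = {0, 1, 2, 3, 4}, so |A + B| = 5.
Verify: 5 ≥ 4? Yes ✓.

CD lower bound = 4, actual |A + B| = 5.


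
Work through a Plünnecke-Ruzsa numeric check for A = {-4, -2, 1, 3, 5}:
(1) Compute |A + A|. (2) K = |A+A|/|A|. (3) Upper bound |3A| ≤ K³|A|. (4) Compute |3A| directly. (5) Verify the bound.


|A| = 5.
Step 1: Compute A + A by enumerating all 25 pairs.
A + A = {-8, -6, -4, -3, -1, 1, 2, 3, 4, 6, 8, 10}, so |A + A| = 12.
Step 2: Doubling constant K = |A + A|/|A| = 12/5 = 12/5 ≈ 2.4000.
Step 3: Plünnecke-Ruzsa gives |3A| ≤ K³·|A| = (2.4000)³ · 5 ≈ 69.1200.
Step 4: Compute 3A = A + A + A directly by enumerating all triples (a,b,c) ∈ A³; |3A| = 22.
Step 5: Check 22 ≤ 69.1200? Yes ✓.

K = 12/5, Plünnecke-Ruzsa bound K³|A| ≈ 69.1200, |3A| = 22, inequality holds.


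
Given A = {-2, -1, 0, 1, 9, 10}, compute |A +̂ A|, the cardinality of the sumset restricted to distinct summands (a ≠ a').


Restricted sumset: A +̂ A = {a + a' : a ∈ A, a' ∈ A, a ≠ a'}.
Equivalently, take A + A and drop any sum 2a that is achievable ONLY as a + a for a ∈ A (i.e. sums representable only with equal summands).
Enumerate pairs (a, a') with a < a' (symmetric, so each unordered pair gives one sum; this covers all a ≠ a'):
  -2 + -1 = -3
  -2 + 0 = -2
  -2 + 1 = -1
  -2 + 9 = 7
  -2 + 10 = 8
  -1 + 0 = -1
  -1 + 1 = 0
  -1 + 9 = 8
  -1 + 10 = 9
  0 + 1 = 1
  0 + 9 = 9
  0 + 10 = 10
  1 + 9 = 10
  1 + 10 = 11
  9 + 10 = 19
Collected distinct sums: {-3, -2, -1, 0, 1, 7, 8, 9, 10, 11, 19}
|A +̂ A| = 11
(Reference bound: |A +̂ A| ≥ 2|A| - 3 for |A| ≥ 2, with |A| = 6 giving ≥ 9.)

|A +̂ A| = 11


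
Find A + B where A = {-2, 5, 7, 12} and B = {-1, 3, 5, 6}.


A + B = {a + b : a ∈ A, b ∈ B}.
Enumerate all |A|·|B| = 4·4 = 16 pairs (a, b) and collect distinct sums.
a = -2: -2+-1=-3, -2+3=1, -2+5=3, -2+6=4
a = 5: 5+-1=4, 5+3=8, 5+5=10, 5+6=11
a = 7: 7+-1=6, 7+3=10, 7+5=12, 7+6=13
a = 12: 12+-1=11, 12+3=15, 12+5=17, 12+6=18
Collecting distinct sums: A + B = {-3, 1, 3, 4, 6, 8, 10, 11, 12, 13, 15, 17, 18}
|A + B| = 13

A + B = {-3, 1, 3, 4, 6, 8, 10, 11, 12, 13, 15, 17, 18}


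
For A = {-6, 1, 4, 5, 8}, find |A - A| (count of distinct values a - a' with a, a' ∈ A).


A - A = {a - a' : a, a' ∈ A}; |A| = 5.
Bounds: 2|A|-1 ≤ |A - A| ≤ |A|² - |A| + 1, i.e. 9 ≤ |A - A| ≤ 21.
Note: 0 ∈ A - A always (from a - a). The set is symmetric: if d ∈ A - A then -d ∈ A - A.
Enumerate nonzero differences d = a - a' with a > a' (then include -d):
Positive differences: {1, 3, 4, 7, 10, 11, 14}
Full difference set: {0} ∪ (positive diffs) ∪ (negative diffs).
|A - A| = 1 + 2·7 = 15 (matches direct enumeration: 15).

|A - A| = 15


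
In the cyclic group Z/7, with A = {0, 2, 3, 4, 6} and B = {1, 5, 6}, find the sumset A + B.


Work in Z/7Z: reduce every sum a + b modulo 7.
Enumerate all 15 pairs:
a = 0: 0+1=1, 0+5=5, 0+6=6
a = 2: 2+1=3, 2+5=0, 2+6=1
a = 3: 3+1=4, 3+5=1, 3+6=2
a = 4: 4+1=5, 4+5=2, 4+6=3
a = 6: 6+1=0, 6+5=4, 6+6=5
Distinct residues collected: {0, 1, 2, 3, 4, 5, 6}
|A + B| = 7 (out of 7 total residues).

A + B = {0, 1, 2, 3, 4, 5, 6}


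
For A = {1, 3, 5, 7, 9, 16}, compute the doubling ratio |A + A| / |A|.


|A| = 6.
Compute A + A by enumerating all 36 pairs.
A + A = {2, 4, 6, 8, 10, 12, 14, 16, 17, 18, 19, 21, 23, 25, 32}, so |A + A| = 15.
K = |A + A| / |A| = 15/6 = 5/2 ≈ 2.5000.
Reference: AP of size 6 gives K = 11/6 ≈ 1.8333; a fully generic set of size 6 gives K ≈ 3.5000.

|A| = 6, |A + A| = 15, K = 15/6 = 5/2.


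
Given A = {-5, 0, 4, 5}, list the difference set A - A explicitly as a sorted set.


A - A = {a - a' : a, a' ∈ A}.
Compute a - a' for each ordered pair (a, a'):
a = -5: -5--5=0, -5-0=-5, -5-4=-9, -5-5=-10
a = 0: 0--5=5, 0-0=0, 0-4=-4, 0-5=-5
a = 4: 4--5=9, 4-0=4, 4-4=0, 4-5=-1
a = 5: 5--5=10, 5-0=5, 5-4=1, 5-5=0
Collecting distinct values (and noting 0 appears from a-a):
A - A = {-10, -9, -5, -4, -1, 0, 1, 4, 5, 9, 10}
|A - A| = 11

A - A = {-10, -9, -5, -4, -1, 0, 1, 4, 5, 9, 10}


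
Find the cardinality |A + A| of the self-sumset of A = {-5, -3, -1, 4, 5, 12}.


A + A = {a + a' : a, a' ∈ A}; |A| = 6.
General bounds: 2|A| - 1 ≤ |A + A| ≤ |A|(|A|+1)/2, i.e. 11 ≤ |A + A| ≤ 21.
Lower bound 2|A|-1 is attained iff A is an arithmetic progression.
Enumerate sums a + a' for a ≤ a' (symmetric, so this suffices):
a = -5: -5+-5=-10, -5+-3=-8, -5+-1=-6, -5+4=-1, -5+5=0, -5+12=7
a = -3: -3+-3=-6, -3+-1=-4, -3+4=1, -3+5=2, -3+12=9
a = -1: -1+-1=-2, -1+4=3, -1+5=4, -1+12=11
a = 4: 4+4=8, 4+5=9, 4+12=16
a = 5: 5+5=10, 5+12=17
a = 12: 12+12=24
Distinct sums: {-10, -8, -6, -4, -2, -1, 0, 1, 2, 3, 4, 7, 8, 9, 10, 11, 16, 17, 24}
|A + A| = 19

|A + A| = 19


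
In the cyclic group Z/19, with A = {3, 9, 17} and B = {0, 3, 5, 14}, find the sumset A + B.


Work in Z/19Z: reduce every sum a + b modulo 19.
Enumerate all 12 pairs:
a = 3: 3+0=3, 3+3=6, 3+5=8, 3+14=17
a = 9: 9+0=9, 9+3=12, 9+5=14, 9+14=4
a = 17: 17+0=17, 17+3=1, 17+5=3, 17+14=12
Distinct residues collected: {1, 3, 4, 6, 8, 9, 12, 14, 17}
|A + B| = 9 (out of 19 total residues).

A + B = {1, 3, 4, 6, 8, 9, 12, 14, 17}


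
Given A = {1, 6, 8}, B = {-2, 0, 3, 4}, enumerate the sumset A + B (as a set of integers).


A + B = {a + b : a ∈ A, b ∈ B}.
Enumerate all |A|·|B| = 3·4 = 12 pairs (a, b) and collect distinct sums.
a = 1: 1+-2=-1, 1+0=1, 1+3=4, 1+4=5
a = 6: 6+-2=4, 6+0=6, 6+3=9, 6+4=10
a = 8: 8+-2=6, 8+0=8, 8+3=11, 8+4=12
Collecting distinct sums: A + B = {-1, 1, 4, 5, 6, 8, 9, 10, 11, 12}
|A + B| = 10

A + B = {-1, 1, 4, 5, 6, 8, 9, 10, 11, 12}


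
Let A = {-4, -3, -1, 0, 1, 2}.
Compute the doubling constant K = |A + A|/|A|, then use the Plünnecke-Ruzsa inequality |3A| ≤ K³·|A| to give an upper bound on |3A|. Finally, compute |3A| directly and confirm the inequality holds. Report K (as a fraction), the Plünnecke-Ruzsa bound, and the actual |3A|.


|A| = 6.
Step 1: Compute A + A by enumerating all 36 pairs.
A + A = {-8, -7, -6, -5, -4, -3, -2, -1, 0, 1, 2, 3, 4}, so |A + A| = 13.
Step 2: Doubling constant K = |A + A|/|A| = 13/6 = 13/6 ≈ 2.1667.
Step 3: Plünnecke-Ruzsa gives |3A| ≤ K³·|A| = (2.1667)³ · 6 ≈ 61.0278.
Step 4: Compute 3A = A + A + A directly by enumerating all triples (a,b,c) ∈ A³; |3A| = 19.
Step 5: Check 19 ≤ 61.0278? Yes ✓.

K = 13/6, Plünnecke-Ruzsa bound K³|A| ≈ 61.0278, |3A| = 19, inequality holds.


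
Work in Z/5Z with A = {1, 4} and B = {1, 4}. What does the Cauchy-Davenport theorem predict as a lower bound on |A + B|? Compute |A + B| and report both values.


Cauchy-Davenport: |A + B| ≥ min(p, |A| + |B| - 1) for A, B nonempty in Z/pZ.
|A| = 2, |B| = 2, p = 5.
CD lower bound = min(5, 2 + 2 - 1) = min(5, 3) = 3.
Compute A + B mod 5 directly:
a = 1: 1+1=2, 1+4=0
a = 4: 4+1=0, 4+4=3
A + B = {0, 2, 3}, so |A + B| = 3.
Verify: 3 ≥ 3? Yes ✓.

CD lower bound = 3, actual |A + B| = 3.


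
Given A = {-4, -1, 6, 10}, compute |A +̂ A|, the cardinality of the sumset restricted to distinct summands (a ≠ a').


Restricted sumset: A +̂ A = {a + a' : a ∈ A, a' ∈ A, a ≠ a'}.
Equivalently, take A + A and drop any sum 2a that is achievable ONLY as a + a for a ∈ A (i.e. sums representable only with equal summands).
Enumerate pairs (a, a') with a < a' (symmetric, so each unordered pair gives one sum; this covers all a ≠ a'):
  -4 + -1 = -5
  -4 + 6 = 2
  -4 + 10 = 6
  -1 + 6 = 5
  -1 + 10 = 9
  6 + 10 = 16
Collected distinct sums: {-5, 2, 5, 6, 9, 16}
|A +̂ A| = 6
(Reference bound: |A +̂ A| ≥ 2|A| - 3 for |A| ≥ 2, with |A| = 4 giving ≥ 5.)

|A +̂ A| = 6


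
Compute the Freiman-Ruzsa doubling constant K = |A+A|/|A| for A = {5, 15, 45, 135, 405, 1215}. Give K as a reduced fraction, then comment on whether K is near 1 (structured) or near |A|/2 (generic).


|A| = 6.
Compute A + A by enumerating all 36 pairs.
A + A = {10, 20, 30, 50, 60, 90, 140, 150, 180, 270, 410, 420, 450, 540, 810, 1220, 1230, 1260, 1350, 1620, 2430}, so |A + A| = 21.
K = |A + A| / |A| = 21/6 = 7/2 ≈ 3.5000.
Reference: AP of size 6 gives K = 11/6 ≈ 1.8333; a fully generic set of size 6 gives K ≈ 3.5000.

|A| = 6, |A + A| = 21, K = 21/6 = 7/2.


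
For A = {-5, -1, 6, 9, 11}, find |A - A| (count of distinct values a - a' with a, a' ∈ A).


A - A = {a - a' : a, a' ∈ A}; |A| = 5.
Bounds: 2|A|-1 ≤ |A - A| ≤ |A|² - |A| + 1, i.e. 9 ≤ |A - A| ≤ 21.
Note: 0 ∈ A - A always (from a - a). The set is symmetric: if d ∈ A - A then -d ∈ A - A.
Enumerate nonzero differences d = a - a' with a > a' (then include -d):
Positive differences: {2, 3, 4, 5, 7, 10, 11, 12, 14, 16}
Full difference set: {0} ∪ (positive diffs) ∪ (negative diffs).
|A - A| = 1 + 2·10 = 21 (matches direct enumeration: 21).

|A - A| = 21


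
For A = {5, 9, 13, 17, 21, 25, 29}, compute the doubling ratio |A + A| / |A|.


|A| = 7.
Compute A + A by enumerating all 49 pairs.
A + A = {10, 14, 18, 22, 26, 30, 34, 38, 42, 46, 50, 54, 58}, so |A + A| = 13.
K = |A + A| / |A| = 13/7 (already in lowest terms) ≈ 1.8571.
Reference: AP of size 7 gives K = 13/7 ≈ 1.8571; a fully generic set of size 7 gives K ≈ 4.0000.

|A| = 7, |A + A| = 13, K = 13/7.


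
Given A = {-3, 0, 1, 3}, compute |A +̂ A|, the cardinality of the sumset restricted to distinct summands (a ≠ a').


Restricted sumset: A +̂ A = {a + a' : a ∈ A, a' ∈ A, a ≠ a'}.
Equivalently, take A + A and drop any sum 2a that is achievable ONLY as a + a for a ∈ A (i.e. sums representable only with equal summands).
Enumerate pairs (a, a') with a < a' (symmetric, so each unordered pair gives one sum; this covers all a ≠ a'):
  -3 + 0 = -3
  -3 + 1 = -2
  -3 + 3 = 0
  0 + 1 = 1
  0 + 3 = 3
  1 + 3 = 4
Collected distinct sums: {-3, -2, 0, 1, 3, 4}
|A +̂ A| = 6
(Reference bound: |A +̂ A| ≥ 2|A| - 3 for |A| ≥ 2, with |A| = 4 giving ≥ 5.)

|A +̂ A| = 6


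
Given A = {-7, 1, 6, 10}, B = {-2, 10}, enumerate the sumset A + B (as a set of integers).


A + B = {a + b : a ∈ A, b ∈ B}.
Enumerate all |A|·|B| = 4·2 = 8 pairs (a, b) and collect distinct sums.
a = -7: -7+-2=-9, -7+10=3
a = 1: 1+-2=-1, 1+10=11
a = 6: 6+-2=4, 6+10=16
a = 10: 10+-2=8, 10+10=20
Collecting distinct sums: A + B = {-9, -1, 3, 4, 8, 11, 16, 20}
|A + B| = 8

A + B = {-9, -1, 3, 4, 8, 11, 16, 20}


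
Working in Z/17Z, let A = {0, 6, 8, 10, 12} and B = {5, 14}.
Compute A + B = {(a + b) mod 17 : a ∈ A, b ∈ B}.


Work in Z/17Z: reduce every sum a + b modulo 17.
Enumerate all 10 pairs:
a = 0: 0+5=5, 0+14=14
a = 6: 6+5=11, 6+14=3
a = 8: 8+5=13, 8+14=5
a = 10: 10+5=15, 10+14=7
a = 12: 12+5=0, 12+14=9
Distinct residues collected: {0, 3, 5, 7, 9, 11, 13, 14, 15}
|A + B| = 9 (out of 17 total residues).

A + B = {0, 3, 5, 7, 9, 11, 13, 14, 15}


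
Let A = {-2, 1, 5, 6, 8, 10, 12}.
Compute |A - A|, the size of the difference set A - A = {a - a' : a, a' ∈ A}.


A - A = {a - a' : a, a' ∈ A}; |A| = 7.
Bounds: 2|A|-1 ≤ |A - A| ≤ |A|² - |A| + 1, i.e. 13 ≤ |A - A| ≤ 43.
Note: 0 ∈ A - A always (from a - a). The set is symmetric: if d ∈ A - A then -d ∈ A - A.
Enumerate nonzero differences d = a - a' with a > a' (then include -d):
Positive differences: {1, 2, 3, 4, 5, 6, 7, 8, 9, 10, 11, 12, 14}
Full difference set: {0} ∪ (positive diffs) ∪ (negative diffs).
|A - A| = 1 + 2·13 = 27 (matches direct enumeration: 27).

|A - A| = 27


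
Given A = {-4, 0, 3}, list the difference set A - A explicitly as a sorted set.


A - A = {a - a' : a, a' ∈ A}.
Compute a - a' for each ordered pair (a, a'):
a = -4: -4--4=0, -4-0=-4, -4-3=-7
a = 0: 0--4=4, 0-0=0, 0-3=-3
a = 3: 3--4=7, 3-0=3, 3-3=0
Collecting distinct values (and noting 0 appears from a-a):
A - A = {-7, -4, -3, 0, 3, 4, 7}
|A - A| = 7

A - A = {-7, -4, -3, 0, 3, 4, 7}


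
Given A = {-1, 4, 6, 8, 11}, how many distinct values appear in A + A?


A + A = {a + a' : a, a' ∈ A}; |A| = 5.
General bounds: 2|A| - 1 ≤ |A + A| ≤ |A|(|A|+1)/2, i.e. 9 ≤ |A + A| ≤ 15.
Lower bound 2|A|-1 is attained iff A is an arithmetic progression.
Enumerate sums a + a' for a ≤ a' (symmetric, so this suffices):
a = -1: -1+-1=-2, -1+4=3, -1+6=5, -1+8=7, -1+11=10
a = 4: 4+4=8, 4+6=10, 4+8=12, 4+11=15
a = 6: 6+6=12, 6+8=14, 6+11=17
a = 8: 8+8=16, 8+11=19
a = 11: 11+11=22
Distinct sums: {-2, 3, 5, 7, 8, 10, 12, 14, 15, 16, 17, 19, 22}
|A + A| = 13

|A + A| = 13


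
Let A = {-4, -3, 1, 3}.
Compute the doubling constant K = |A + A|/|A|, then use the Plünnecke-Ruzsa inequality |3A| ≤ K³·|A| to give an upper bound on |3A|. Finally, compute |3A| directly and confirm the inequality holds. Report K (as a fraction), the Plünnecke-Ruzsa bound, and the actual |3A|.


|A| = 4.
Step 1: Compute A + A by enumerating all 16 pairs.
A + A = {-8, -7, -6, -3, -2, -1, 0, 2, 4, 6}, so |A + A| = 10.
Step 2: Doubling constant K = |A + A|/|A| = 10/4 = 10/4 ≈ 2.5000.
Step 3: Plünnecke-Ruzsa gives |3A| ≤ K³·|A| = (2.5000)³ · 4 ≈ 62.5000.
Step 4: Compute 3A = A + A + A directly by enumerating all triples (a,b,c) ∈ A³; |3A| = 18.
Step 5: Check 18 ≤ 62.5000? Yes ✓.

K = 10/4, Plünnecke-Ruzsa bound K³|A| ≈ 62.5000, |3A| = 18, inequality holds.


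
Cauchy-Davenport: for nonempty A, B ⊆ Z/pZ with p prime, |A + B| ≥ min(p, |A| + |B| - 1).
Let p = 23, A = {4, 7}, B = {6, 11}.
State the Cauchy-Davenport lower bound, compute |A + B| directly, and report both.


Cauchy-Davenport: |A + B| ≥ min(p, |A| + |B| - 1) for A, B nonempty in Z/pZ.
|A| = 2, |B| = 2, p = 23.
CD lower bound = min(23, 2 + 2 - 1) = min(23, 3) = 3.
Compute A + B mod 23 directly:
a = 4: 4+6=10, 4+11=15
a = 7: 7+6=13, 7+11=18
A + B = {10, 13, 15, 18}, so |A + B| = 4.
Verify: 4 ≥ 3? Yes ✓.

CD lower bound = 3, actual |A + B| = 4.


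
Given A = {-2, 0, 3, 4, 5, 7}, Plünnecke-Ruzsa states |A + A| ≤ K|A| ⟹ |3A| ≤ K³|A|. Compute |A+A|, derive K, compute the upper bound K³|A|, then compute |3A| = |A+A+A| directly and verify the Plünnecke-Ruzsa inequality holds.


|A| = 6.
Step 1: Compute A + A by enumerating all 36 pairs.
A + A = {-4, -2, 0, 1, 2, 3, 4, 5, 6, 7, 8, 9, 10, 11, 12, 14}, so |A + A| = 16.
Step 2: Doubling constant K = |A + A|/|A| = 16/6 = 16/6 ≈ 2.6667.
Step 3: Plünnecke-Ruzsa gives |3A| ≤ K³·|A| = (2.6667)³ · 6 ≈ 113.7778.
Step 4: Compute 3A = A + A + A directly by enumerating all triples (a,b,c) ∈ A³; |3A| = 25.
Step 5: Check 25 ≤ 113.7778? Yes ✓.

K = 16/6, Plünnecke-Ruzsa bound K³|A| ≈ 113.7778, |3A| = 25, inequality holds.


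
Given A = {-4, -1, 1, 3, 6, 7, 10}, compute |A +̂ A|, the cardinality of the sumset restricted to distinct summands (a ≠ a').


Restricted sumset: A +̂ A = {a + a' : a ∈ A, a' ∈ A, a ≠ a'}.
Equivalently, take A + A and drop any sum 2a that is achievable ONLY as a + a for a ∈ A (i.e. sums representable only with equal summands).
Enumerate pairs (a, a') with a < a' (symmetric, so each unordered pair gives one sum; this covers all a ≠ a'):
  -4 + -1 = -5
  -4 + 1 = -3
  -4 + 3 = -1
  -4 + 6 = 2
  -4 + 7 = 3
  -4 + 10 = 6
  -1 + 1 = 0
  -1 + 3 = 2
  -1 + 6 = 5
  -1 + 7 = 6
  -1 + 10 = 9
  1 + 3 = 4
  1 + 6 = 7
  1 + 7 = 8
  1 + 10 = 11
  3 + 6 = 9
  3 + 7 = 10
  3 + 10 = 13
  6 + 7 = 13
  6 + 10 = 16
  7 + 10 = 17
Collected distinct sums: {-5, -3, -1, 0, 2, 3, 4, 5, 6, 7, 8, 9, 10, 11, 13, 16, 17}
|A +̂ A| = 17
(Reference bound: |A +̂ A| ≥ 2|A| - 3 for |A| ≥ 2, with |A| = 7 giving ≥ 11.)

|A +̂ A| = 17


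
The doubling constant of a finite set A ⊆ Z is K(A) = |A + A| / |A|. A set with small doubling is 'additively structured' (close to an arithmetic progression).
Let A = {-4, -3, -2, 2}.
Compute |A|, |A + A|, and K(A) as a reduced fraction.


|A| = 4.
Compute A + A by enumerating all 16 pairs.
A + A = {-8, -7, -6, -5, -4, -2, -1, 0, 4}, so |A + A| = 9.
K = |A + A| / |A| = 9/4 (already in lowest terms) ≈ 2.2500.
Reference: AP of size 4 gives K = 7/4 ≈ 1.7500; a fully generic set of size 4 gives K ≈ 2.5000.

|A| = 4, |A + A| = 9, K = 9/4.


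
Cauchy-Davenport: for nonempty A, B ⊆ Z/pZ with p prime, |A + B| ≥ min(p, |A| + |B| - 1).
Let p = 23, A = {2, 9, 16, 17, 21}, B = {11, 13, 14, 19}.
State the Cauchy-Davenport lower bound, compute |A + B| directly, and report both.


Cauchy-Davenport: |A + B| ≥ min(p, |A| + |B| - 1) for A, B nonempty in Z/pZ.
|A| = 5, |B| = 4, p = 23.
CD lower bound = min(23, 5 + 4 - 1) = min(23, 8) = 8.
Compute A + B mod 23 directly:
a = 2: 2+11=13, 2+13=15, 2+14=16, 2+19=21
a = 9: 9+11=20, 9+13=22, 9+14=0, 9+19=5
a = 16: 16+11=4, 16+13=6, 16+14=7, 16+19=12
a = 17: 17+11=5, 17+13=7, 17+14=8, 17+19=13
a = 21: 21+11=9, 21+13=11, 21+14=12, 21+19=17
A + B = {0, 4, 5, 6, 7, 8, 9, 11, 12, 13, 15, 16, 17, 20, 21, 22}, so |A + B| = 16.
Verify: 16 ≥ 8? Yes ✓.

CD lower bound = 8, actual |A + B| = 16.


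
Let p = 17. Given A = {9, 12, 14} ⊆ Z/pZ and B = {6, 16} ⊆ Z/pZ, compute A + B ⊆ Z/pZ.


Work in Z/17Z: reduce every sum a + b modulo 17.
Enumerate all 6 pairs:
a = 9: 9+6=15, 9+16=8
a = 12: 12+6=1, 12+16=11
a = 14: 14+6=3, 14+16=13
Distinct residues collected: {1, 3, 8, 11, 13, 15}
|A + B| = 6 (out of 17 total residues).

A + B = {1, 3, 8, 11, 13, 15}


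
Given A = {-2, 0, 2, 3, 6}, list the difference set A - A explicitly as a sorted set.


A - A = {a - a' : a, a' ∈ A}.
Compute a - a' for each ordered pair (a, a'):
a = -2: -2--2=0, -2-0=-2, -2-2=-4, -2-3=-5, -2-6=-8
a = 0: 0--2=2, 0-0=0, 0-2=-2, 0-3=-3, 0-6=-6
a = 2: 2--2=4, 2-0=2, 2-2=0, 2-3=-1, 2-6=-4
a = 3: 3--2=5, 3-0=3, 3-2=1, 3-3=0, 3-6=-3
a = 6: 6--2=8, 6-0=6, 6-2=4, 6-3=3, 6-6=0
Collecting distinct values (and noting 0 appears from a-a):
A - A = {-8, -6, -5, -4, -3, -2, -1, 0, 1, 2, 3, 4, 5, 6, 8}
|A - A| = 15

A - A = {-8, -6, -5, -4, -3, -2, -1, 0, 1, 2, 3, 4, 5, 6, 8}


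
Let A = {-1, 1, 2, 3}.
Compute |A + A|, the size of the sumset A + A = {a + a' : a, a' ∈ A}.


A + A = {a + a' : a, a' ∈ A}; |A| = 4.
General bounds: 2|A| - 1 ≤ |A + A| ≤ |A|(|A|+1)/2, i.e. 7 ≤ |A + A| ≤ 10.
Lower bound 2|A|-1 is attained iff A is an arithmetic progression.
Enumerate sums a + a' for a ≤ a' (symmetric, so this suffices):
a = -1: -1+-1=-2, -1+1=0, -1+2=1, -1+3=2
a = 1: 1+1=2, 1+2=3, 1+3=4
a = 2: 2+2=4, 2+3=5
a = 3: 3+3=6
Distinct sums: {-2, 0, 1, 2, 3, 4, 5, 6}
|A + A| = 8

|A + A| = 8


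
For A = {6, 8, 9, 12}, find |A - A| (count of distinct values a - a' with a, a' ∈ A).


A - A = {a - a' : a, a' ∈ A}; |A| = 4.
Bounds: 2|A|-1 ≤ |A - A| ≤ |A|² - |A| + 1, i.e. 7 ≤ |A - A| ≤ 13.
Note: 0 ∈ A - A always (from a - a). The set is symmetric: if d ∈ A - A then -d ∈ A - A.
Enumerate nonzero differences d = a - a' with a > a' (then include -d):
Positive differences: {1, 2, 3, 4, 6}
Full difference set: {0} ∪ (positive diffs) ∪ (negative diffs).
|A - A| = 1 + 2·5 = 11 (matches direct enumeration: 11).

|A - A| = 11


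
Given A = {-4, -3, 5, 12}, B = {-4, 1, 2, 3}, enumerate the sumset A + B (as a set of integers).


A + B = {a + b : a ∈ A, b ∈ B}.
Enumerate all |A|·|B| = 4·4 = 16 pairs (a, b) and collect distinct sums.
a = -4: -4+-4=-8, -4+1=-3, -4+2=-2, -4+3=-1
a = -3: -3+-4=-7, -3+1=-2, -3+2=-1, -3+3=0
a = 5: 5+-4=1, 5+1=6, 5+2=7, 5+3=8
a = 12: 12+-4=8, 12+1=13, 12+2=14, 12+3=15
Collecting distinct sums: A + B = {-8, -7, -3, -2, -1, 0, 1, 6, 7, 8, 13, 14, 15}
|A + B| = 13

A + B = {-8, -7, -3, -2, -1, 0, 1, 6, 7, 8, 13, 14, 15}


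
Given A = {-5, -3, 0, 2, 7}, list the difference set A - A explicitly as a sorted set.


A - A = {a - a' : a, a' ∈ A}.
Compute a - a' for each ordered pair (a, a'):
a = -5: -5--5=0, -5--3=-2, -5-0=-5, -5-2=-7, -5-7=-12
a = -3: -3--5=2, -3--3=0, -3-0=-3, -3-2=-5, -3-7=-10
a = 0: 0--5=5, 0--3=3, 0-0=0, 0-2=-2, 0-7=-7
a = 2: 2--5=7, 2--3=5, 2-0=2, 2-2=0, 2-7=-5
a = 7: 7--5=12, 7--3=10, 7-0=7, 7-2=5, 7-7=0
Collecting distinct values (and noting 0 appears from a-a):
A - A = {-12, -10, -7, -5, -3, -2, 0, 2, 3, 5, 7, 10, 12}
|A - A| = 13

A - A = {-12, -10, -7, -5, -3, -2, 0, 2, 3, 5, 7, 10, 12}


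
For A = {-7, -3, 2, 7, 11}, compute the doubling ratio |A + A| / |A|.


|A| = 5.
Compute A + A by enumerating all 25 pairs.
A + A = {-14, -10, -6, -5, -1, 0, 4, 8, 9, 13, 14, 18, 22}, so |A + A| = 13.
K = |A + A| / |A| = 13/5 (already in lowest terms) ≈ 2.6000.
Reference: AP of size 5 gives K = 9/5 ≈ 1.8000; a fully generic set of size 5 gives K ≈ 3.0000.

|A| = 5, |A + A| = 13, K = 13/5.


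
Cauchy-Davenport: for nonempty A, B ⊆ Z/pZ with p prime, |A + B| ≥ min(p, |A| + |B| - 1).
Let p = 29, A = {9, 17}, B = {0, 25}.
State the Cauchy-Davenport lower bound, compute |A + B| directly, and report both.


Cauchy-Davenport: |A + B| ≥ min(p, |A| + |B| - 1) for A, B nonempty in Z/pZ.
|A| = 2, |B| = 2, p = 29.
CD lower bound = min(29, 2 + 2 - 1) = min(29, 3) = 3.
Compute A + B mod 29 directly:
a = 9: 9+0=9, 9+25=5
a = 17: 17+0=17, 17+25=13
A + B = {5, 9, 13, 17}, so |A + B| = 4.
Verify: 4 ≥ 3? Yes ✓.

CD lower bound = 3, actual |A + B| = 4.
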